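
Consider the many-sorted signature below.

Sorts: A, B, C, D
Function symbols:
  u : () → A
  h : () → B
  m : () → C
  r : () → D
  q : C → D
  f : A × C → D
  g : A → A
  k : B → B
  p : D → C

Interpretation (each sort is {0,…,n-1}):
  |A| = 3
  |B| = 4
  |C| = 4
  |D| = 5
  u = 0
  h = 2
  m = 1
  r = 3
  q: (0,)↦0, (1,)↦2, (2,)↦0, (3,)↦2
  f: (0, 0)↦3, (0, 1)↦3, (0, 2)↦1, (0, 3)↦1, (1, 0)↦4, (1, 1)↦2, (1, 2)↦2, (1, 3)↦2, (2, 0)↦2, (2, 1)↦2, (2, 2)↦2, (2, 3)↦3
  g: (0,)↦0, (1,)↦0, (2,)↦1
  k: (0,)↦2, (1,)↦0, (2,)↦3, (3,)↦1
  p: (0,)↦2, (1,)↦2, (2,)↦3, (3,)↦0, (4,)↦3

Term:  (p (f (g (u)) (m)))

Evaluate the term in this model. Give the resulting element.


  u = 0
  (g (u)) = g(0,) = 0
  m = 1
  (f (g (u)) (m)) = f(0, 1) = 3
  (p (f (g (u)) (m))) = p(3,) = 0

value = 0


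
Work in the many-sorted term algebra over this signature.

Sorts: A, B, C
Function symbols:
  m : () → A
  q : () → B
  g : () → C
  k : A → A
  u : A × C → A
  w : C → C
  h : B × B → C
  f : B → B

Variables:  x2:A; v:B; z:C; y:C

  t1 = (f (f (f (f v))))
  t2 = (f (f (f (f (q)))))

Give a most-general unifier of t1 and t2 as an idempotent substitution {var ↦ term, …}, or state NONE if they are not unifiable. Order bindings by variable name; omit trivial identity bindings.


{v ↦ (q)}


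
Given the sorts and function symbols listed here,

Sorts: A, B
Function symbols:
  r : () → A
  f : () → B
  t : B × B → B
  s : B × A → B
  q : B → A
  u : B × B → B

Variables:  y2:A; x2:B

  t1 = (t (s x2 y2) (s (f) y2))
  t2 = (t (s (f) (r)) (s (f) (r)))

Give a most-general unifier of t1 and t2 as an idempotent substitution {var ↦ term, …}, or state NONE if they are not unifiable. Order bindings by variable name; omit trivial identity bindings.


{x2 ↦ (f), y2 ↦ (r)}


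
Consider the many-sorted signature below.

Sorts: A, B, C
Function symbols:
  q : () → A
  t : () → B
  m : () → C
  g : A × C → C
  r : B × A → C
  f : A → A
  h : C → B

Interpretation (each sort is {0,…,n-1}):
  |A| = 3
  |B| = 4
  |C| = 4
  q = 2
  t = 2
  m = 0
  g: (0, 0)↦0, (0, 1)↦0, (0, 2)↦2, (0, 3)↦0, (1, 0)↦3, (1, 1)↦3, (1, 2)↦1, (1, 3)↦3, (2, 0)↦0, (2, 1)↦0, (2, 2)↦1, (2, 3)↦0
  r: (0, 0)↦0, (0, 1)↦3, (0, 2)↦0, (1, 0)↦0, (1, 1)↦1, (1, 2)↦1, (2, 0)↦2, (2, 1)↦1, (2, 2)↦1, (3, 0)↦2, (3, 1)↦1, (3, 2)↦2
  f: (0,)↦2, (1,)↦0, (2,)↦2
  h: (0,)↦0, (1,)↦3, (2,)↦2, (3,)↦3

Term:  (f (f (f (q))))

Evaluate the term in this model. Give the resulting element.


value = 2

  q = 2
  (f (q)) = f(2,) = 2
  (f (f (q))) = f(2,) = 2
  (f (f (f (q)))) = f(2,) = 2


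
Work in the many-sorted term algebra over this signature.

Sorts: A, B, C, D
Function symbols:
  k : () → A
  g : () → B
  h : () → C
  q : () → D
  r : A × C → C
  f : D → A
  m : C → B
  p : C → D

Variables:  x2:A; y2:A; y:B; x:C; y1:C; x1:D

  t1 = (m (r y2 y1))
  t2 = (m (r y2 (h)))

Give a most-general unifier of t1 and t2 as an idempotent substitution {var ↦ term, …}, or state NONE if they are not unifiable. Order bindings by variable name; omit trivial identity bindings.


{y1 ↦ (h)}


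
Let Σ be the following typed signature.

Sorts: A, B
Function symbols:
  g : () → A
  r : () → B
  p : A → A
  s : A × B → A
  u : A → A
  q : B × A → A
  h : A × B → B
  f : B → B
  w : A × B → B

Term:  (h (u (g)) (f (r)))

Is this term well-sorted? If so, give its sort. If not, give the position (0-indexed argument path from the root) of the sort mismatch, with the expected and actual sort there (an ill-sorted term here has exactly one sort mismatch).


    (g) : A
  (u (g)) : A
    (r) : B
  (f (r)) : B
(h (u (g)) (f (r))) : B

well-sorted; sort = B


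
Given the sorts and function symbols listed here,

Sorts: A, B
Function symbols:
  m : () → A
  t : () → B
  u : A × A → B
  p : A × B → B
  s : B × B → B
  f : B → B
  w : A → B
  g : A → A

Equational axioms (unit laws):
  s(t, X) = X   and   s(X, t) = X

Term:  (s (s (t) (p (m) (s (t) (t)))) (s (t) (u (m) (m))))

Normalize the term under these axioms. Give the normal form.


1. (s (s (t) (p (m) (s (t) (t)))) (s (t) (u (m) (m))))  →  (s (p (m) (s (t) (t))) (s (t) (u (m) (m))))
2. (s (p (m) (s (t) (t))) (s (t) (u (m) (m))))  →  (s (p (m) (t)) (s (t) (u (m) (m))))
3. (s (p (m) (t)) (s (t) (u (m) (m))))  →  (s (p (m) (t)) (u (m) (m)))

normal form = (s (p (m) (t)) (u (m) (m)))


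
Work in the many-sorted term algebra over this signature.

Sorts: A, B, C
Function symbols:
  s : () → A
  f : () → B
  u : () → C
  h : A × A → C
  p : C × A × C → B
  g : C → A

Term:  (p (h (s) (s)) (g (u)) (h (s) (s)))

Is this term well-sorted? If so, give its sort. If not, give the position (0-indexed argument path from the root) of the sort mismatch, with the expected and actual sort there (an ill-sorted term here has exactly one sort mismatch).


    (s) : A
    (s) : A
  (h (s) (s)) : C
    (u) : C
  (g (u)) : A
    (s) : A
    (s) : A
  (h (s) (s)) : C
(p (h (s) (s)) (g (u)) (h (s) (s))) : B

well-sorted; sort = B


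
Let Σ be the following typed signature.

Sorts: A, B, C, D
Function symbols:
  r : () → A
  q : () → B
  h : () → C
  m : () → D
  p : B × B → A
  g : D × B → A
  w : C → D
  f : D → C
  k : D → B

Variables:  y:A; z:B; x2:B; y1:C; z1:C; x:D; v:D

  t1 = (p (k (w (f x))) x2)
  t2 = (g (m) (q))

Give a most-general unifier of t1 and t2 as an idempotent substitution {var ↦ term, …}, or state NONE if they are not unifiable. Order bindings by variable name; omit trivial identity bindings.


head clash or occurs-check failure — not unifiable

NONE (not unifiable)


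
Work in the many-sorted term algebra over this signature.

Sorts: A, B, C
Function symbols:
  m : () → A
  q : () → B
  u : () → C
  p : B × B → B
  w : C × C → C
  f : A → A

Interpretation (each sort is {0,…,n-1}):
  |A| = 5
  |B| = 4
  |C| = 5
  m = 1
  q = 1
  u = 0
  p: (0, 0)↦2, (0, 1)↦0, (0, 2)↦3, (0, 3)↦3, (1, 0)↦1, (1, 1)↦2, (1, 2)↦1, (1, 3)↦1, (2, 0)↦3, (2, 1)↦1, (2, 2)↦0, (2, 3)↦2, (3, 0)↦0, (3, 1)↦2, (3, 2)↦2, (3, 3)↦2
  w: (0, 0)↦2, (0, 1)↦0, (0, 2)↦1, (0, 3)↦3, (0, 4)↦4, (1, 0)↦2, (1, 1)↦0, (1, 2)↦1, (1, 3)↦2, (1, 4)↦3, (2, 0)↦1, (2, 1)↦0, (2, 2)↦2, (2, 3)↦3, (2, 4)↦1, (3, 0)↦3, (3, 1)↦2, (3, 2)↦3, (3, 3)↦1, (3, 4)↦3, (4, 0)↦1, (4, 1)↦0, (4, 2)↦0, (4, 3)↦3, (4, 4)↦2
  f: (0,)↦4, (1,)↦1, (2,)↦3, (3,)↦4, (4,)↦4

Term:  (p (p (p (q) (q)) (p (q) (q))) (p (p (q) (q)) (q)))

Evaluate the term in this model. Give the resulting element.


value = 0

  q = 1
  q = 1
  (p (q) (q)) = p(1, 1) = 2
  q = 1
  q = 1
  (p (q) (q)) = p(1, 1) = 2
  (p (p (q) (q)) (p (q) (q))) = p(2, 2) = 0
  q = 1
  q = 1
  (p (q) (q)) = p(1, 1) = 2
  q = 1
  (p (p (q) (q)) (q)) = p(2, 1) = 1
  (p (p (p (q) (q)) (p (q) (q))) (p (p (q) (q)) (q))) = p(0, 1) = 0


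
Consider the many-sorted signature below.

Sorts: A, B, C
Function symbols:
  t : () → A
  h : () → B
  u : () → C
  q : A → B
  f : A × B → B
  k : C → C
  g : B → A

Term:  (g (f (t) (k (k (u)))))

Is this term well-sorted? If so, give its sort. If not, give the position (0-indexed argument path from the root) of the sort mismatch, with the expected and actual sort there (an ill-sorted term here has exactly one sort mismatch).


    (t) : A
        (u) : C
      (k (u)) : C
    (k (k (u))) : C
  (f (t) (k (k (u)))) : ✗ arg 1 at [0, 1] has sort C, expected B

ill-sorted at position [0, 1]: expected B, got C


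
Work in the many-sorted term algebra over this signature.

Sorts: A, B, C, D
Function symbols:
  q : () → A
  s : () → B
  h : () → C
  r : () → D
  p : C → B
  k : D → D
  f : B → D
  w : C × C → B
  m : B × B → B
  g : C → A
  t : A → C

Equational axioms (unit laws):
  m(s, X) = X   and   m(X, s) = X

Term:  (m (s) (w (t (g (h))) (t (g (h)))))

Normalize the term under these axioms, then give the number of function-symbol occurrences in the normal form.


1. (m (s) (w (t (g (h))) (t (g (h)))))  →  (w (t (g (h))) (t (g (h))))
normal form: (w (t (g (h))) (t (g (h))))

size = 7


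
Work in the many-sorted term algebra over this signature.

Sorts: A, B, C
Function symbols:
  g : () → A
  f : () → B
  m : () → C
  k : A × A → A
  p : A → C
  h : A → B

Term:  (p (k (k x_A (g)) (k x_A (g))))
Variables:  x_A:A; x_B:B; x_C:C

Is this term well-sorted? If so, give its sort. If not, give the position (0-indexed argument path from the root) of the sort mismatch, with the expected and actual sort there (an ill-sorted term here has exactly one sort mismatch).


well-sorted; sort = C

      x_A : A
      (g) : A
    (k x_A (g)) : A
      x_A : A
      (g) : A
    (k x_A (g)) : A
  (k (k x_A (g)) (k x_A (g))) : A
(p (k (k x_A (g)) (k x_A (g)))) : C


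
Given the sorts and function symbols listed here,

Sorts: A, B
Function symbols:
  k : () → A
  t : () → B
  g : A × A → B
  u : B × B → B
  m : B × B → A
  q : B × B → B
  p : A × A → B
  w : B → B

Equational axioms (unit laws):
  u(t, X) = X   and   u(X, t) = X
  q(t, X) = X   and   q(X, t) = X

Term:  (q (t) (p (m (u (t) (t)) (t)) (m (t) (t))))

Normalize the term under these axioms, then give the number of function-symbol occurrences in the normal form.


1. (q (t) (p (m (u (t) (t)) (t)) (m (t) (t))))  →  (p (m (u (t) (t)) (t)) (m (t) (t)))
2. (p (m (u (t) (t)) (t)) (m (t) (t)))  →  (p (m (t) (t)) (m (t) (t)))
normal form: (p (m (t) (t)) (m (t) (t)))

size = 7


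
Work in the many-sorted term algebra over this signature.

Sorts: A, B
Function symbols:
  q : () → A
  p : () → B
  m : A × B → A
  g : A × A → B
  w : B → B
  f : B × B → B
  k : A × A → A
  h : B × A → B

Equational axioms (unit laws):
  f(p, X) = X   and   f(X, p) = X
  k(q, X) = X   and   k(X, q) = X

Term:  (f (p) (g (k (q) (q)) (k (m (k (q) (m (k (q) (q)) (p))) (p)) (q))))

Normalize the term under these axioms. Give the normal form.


1. (f (p) (g (k (q) (q)) (k (m (k (q) (m (k (q) (q)) (p))) (p)) (q))))  →  (g (k (q) (q)) (k (m (k (q) (m (k (q) (q)) (p))) (p)) (q)))
2. (g (k (q) (q)) (k (m (k (q) (m (k (q) (q)) (p))) (p)) (q)))  →  (g (q) (k (m (k (q) (m (k (q) (q)) (p))) (p)) (q)))
3. (g (q) (k (m (k (q) (m (k (q) (q)) (p))) (p)) (q)))  →  (g (q) (m (k (q) (m (k (q) (q)) (p))) (p)))
4. (g (q) (m (k (q) (m (k (q) (q)) (p))) (p)))  →  (g (q) (m (m (k (q) (q)) (p)) (p)))
5. (g (q) (m (m (k (q) (q)) (p)) (p)))  →  (g (q) (m (m (q) (p)) (p)))

normal form = (g (q) (m (m (q) (p)) (p)))


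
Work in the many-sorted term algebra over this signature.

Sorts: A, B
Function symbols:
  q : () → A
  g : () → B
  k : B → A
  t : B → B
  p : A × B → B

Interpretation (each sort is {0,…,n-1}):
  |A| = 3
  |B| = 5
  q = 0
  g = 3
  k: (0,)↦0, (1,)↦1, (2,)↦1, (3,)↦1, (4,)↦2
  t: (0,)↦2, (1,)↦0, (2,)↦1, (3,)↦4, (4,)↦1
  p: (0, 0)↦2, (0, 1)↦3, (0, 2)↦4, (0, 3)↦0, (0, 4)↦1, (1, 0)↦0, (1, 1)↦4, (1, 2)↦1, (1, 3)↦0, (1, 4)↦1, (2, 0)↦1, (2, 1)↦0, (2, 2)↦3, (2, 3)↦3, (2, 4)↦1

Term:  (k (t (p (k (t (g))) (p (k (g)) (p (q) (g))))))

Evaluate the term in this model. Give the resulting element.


value = 0

  g = 3
  (t (g)) = t(3,) = 4
  (k (t (g))) = k(4,) = 2
  g = 3
  (k (g)) = k(3,) = 1
  q = 0
  g = 3
  (p (q) (g)) = p(0, 3) = 0
  (p (k (g)) (p (q) (g))) = p(1, 0) = 0
  (p (k (t (g))) (p (k (g)) (p (q) (g)))) = p(2, 0) = 1
  (t (p (k (t (g))) (p (k (g)) (p (q) (g))))) = t(1,) = 0
  (k (t (p (k (t (g))) (p (k (g)) (p (q) (g)))))) = k(0,) = 0


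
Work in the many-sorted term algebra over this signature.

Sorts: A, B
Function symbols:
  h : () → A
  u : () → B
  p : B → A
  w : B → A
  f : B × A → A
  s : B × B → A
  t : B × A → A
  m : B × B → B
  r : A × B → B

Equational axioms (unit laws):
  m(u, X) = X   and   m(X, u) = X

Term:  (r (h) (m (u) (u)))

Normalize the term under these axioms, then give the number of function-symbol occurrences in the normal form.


size = 3

1. (r (h) (m (u) (u)))  →  (r (h) (u))
normal form: (r (h) (u))


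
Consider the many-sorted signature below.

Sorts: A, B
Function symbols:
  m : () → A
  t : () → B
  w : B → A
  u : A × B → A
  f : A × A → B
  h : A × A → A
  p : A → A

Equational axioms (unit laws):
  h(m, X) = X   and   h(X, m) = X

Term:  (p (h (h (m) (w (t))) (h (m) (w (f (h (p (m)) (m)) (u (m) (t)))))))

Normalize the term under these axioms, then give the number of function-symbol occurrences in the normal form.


1. (p (h (h (m) (w (t))) (h (m) (w (f (h (p (m)) (m)) (u (m) (t)))))))  →  (p (h (w (t)) (h (m) (w (f (h (p (m)) (m)) (u (m) (t)))))))
2. (p (h (w (t)) (h (m) (w (f (h (p (m)) (m)) (u (m) (t)))))))  →  (p (h (w (t)) (w (f (h (p (m)) (m)) (u (m) (t))))))
3. (p (h (w (t)) (w (f (h (p (m)) (m)) (u (m) (t))))))  →  (p (h (w (t)) (w (f (p (m)) (u (m) (t))))))
normal form: (p (h (w (t)) (w (f (p (m)) (u (m) (t))))))

size = 11


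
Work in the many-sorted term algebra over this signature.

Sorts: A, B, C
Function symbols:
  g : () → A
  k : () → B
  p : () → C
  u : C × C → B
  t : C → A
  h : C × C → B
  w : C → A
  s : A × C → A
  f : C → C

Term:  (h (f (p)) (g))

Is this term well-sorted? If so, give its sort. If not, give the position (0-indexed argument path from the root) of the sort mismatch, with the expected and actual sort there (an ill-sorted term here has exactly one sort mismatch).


    (p) : C
  (f (p)) : C
  (g) : A
(h (f (p)) (g)) : ✗ arg 1 at [1] has sort A, expected C

ill-sorted at position [1]: expected C, got A


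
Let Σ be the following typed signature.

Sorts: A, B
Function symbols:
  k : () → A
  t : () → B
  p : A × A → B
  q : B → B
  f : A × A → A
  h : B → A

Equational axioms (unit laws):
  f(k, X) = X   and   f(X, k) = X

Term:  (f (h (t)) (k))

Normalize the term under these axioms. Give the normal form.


1. (f (h (t)) (k))  →  (h (t))

normal form = (h (t))


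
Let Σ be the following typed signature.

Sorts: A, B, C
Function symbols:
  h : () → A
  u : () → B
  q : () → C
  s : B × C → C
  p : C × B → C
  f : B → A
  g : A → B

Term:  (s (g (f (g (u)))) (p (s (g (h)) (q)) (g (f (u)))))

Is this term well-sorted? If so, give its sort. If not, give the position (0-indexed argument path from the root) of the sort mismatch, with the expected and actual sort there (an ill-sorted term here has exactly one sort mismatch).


        (u) : B
      (g (u)) : ✗ arg 0 at [0, 0, 0, 0] has sort B, expected A
        (h) : A
      (g (h)) : B
      (q) : C
    (s (g (h)) (q)) : C
        (u) : B
      (f (u)) : A
    (g (f (u))) : B
  (p (s (g (h)) (q)) (g (f (u)))) : C

ill-sorted at position [0, 0, 0, 0]: expected A, got B


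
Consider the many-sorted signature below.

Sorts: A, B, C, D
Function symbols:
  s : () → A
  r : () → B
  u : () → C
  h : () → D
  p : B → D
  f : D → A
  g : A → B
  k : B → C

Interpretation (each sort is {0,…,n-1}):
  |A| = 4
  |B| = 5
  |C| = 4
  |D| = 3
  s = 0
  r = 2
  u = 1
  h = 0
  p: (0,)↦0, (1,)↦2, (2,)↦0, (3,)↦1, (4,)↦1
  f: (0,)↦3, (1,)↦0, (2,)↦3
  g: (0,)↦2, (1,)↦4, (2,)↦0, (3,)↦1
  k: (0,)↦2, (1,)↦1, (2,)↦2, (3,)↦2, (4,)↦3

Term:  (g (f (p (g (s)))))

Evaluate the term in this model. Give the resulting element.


value = 1

  s = 0
  (g (s)) = g(0,) = 2
  (p (g (s))) = p(2,) = 0
  (f (p (g (s)))) = f(0,) = 3
  (g (f (p (g (s))))) = g(3,) = 1


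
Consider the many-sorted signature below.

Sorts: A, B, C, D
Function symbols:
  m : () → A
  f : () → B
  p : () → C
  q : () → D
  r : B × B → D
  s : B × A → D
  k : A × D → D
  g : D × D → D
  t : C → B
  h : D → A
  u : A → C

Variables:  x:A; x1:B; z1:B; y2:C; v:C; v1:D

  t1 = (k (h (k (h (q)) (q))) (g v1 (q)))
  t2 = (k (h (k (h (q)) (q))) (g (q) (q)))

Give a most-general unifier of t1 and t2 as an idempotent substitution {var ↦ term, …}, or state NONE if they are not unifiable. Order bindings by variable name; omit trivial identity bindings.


{v1 ↦ (q)}


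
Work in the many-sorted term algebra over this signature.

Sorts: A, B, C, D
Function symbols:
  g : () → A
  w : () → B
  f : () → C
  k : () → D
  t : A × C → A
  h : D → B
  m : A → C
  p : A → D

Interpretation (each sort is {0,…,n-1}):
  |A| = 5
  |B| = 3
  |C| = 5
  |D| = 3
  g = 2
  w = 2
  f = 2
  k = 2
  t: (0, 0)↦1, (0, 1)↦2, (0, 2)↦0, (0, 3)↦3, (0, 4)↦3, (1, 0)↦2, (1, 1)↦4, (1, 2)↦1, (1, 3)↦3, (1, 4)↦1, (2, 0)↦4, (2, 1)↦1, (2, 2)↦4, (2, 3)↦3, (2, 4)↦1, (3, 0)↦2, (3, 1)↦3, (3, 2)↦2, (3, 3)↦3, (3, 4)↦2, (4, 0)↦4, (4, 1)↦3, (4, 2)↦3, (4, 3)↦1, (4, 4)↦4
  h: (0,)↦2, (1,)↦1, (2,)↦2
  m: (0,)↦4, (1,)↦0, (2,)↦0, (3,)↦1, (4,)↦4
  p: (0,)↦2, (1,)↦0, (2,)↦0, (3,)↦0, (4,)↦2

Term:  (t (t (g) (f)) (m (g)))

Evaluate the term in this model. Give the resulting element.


value = 4

  g = 2
  f = 2
  (t (g) (f)) = t(2, 2) = 4
  g = 2
  (m (g)) = m(2,) = 0
  (t (t (g) (f)) (m (g))) = t(4, 0) = 4


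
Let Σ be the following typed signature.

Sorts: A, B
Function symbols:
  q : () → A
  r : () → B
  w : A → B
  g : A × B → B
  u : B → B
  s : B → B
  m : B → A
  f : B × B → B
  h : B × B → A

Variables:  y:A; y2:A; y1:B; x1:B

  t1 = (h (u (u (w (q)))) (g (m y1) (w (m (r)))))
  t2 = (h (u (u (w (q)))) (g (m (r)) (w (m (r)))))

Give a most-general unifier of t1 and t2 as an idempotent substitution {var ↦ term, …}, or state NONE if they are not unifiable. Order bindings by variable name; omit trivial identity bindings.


{y1 ↦ (r)}


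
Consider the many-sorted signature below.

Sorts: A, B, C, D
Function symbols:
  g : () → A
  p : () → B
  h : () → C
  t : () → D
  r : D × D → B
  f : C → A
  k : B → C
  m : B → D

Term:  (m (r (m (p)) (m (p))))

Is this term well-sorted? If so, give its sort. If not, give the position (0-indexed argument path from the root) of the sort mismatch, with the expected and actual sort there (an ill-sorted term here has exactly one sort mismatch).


      (p) : B
    (m (p)) : D
      (p) : B
    (m (p)) : D
  (r (m (p)) (m (p))) : B
(m (r (m (p)) (m (p)))) : D

well-sorted; sort = D


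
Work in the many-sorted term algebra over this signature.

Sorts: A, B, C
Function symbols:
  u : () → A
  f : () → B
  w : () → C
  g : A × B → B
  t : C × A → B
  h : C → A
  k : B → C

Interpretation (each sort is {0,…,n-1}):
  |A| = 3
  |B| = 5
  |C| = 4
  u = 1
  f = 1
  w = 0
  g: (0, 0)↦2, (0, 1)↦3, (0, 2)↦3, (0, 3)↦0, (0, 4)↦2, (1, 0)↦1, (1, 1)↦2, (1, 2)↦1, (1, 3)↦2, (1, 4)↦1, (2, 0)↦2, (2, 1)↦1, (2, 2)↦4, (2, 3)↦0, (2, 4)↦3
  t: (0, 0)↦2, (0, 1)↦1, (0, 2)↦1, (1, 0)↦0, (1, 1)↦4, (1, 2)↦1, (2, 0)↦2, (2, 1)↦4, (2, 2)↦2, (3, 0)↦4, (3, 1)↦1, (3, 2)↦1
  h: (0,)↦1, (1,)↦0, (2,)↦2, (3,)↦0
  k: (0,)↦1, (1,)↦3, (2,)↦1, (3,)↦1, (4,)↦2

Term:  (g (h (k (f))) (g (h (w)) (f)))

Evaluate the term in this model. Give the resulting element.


  f = 1
  (k (f)) = k(1,) = 3
  (h (k (f))) = h(3,) = 0
  w = 0
  (h (w)) = h(0,) = 1
  f = 1
  (g (h (w)) (f)) = g(1, 1) = 2
  (g (h (k (f))) (g (h (w)) (f))) = g(0, 2) = 3

value = 3


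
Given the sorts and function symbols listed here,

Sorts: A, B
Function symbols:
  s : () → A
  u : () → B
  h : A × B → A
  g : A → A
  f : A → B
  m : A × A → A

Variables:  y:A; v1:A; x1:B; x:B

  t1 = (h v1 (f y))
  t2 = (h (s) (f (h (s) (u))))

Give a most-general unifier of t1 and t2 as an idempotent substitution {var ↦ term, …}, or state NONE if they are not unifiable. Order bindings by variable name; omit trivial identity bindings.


{v1 ↦ (s), y ↦ (h (s) (u))}


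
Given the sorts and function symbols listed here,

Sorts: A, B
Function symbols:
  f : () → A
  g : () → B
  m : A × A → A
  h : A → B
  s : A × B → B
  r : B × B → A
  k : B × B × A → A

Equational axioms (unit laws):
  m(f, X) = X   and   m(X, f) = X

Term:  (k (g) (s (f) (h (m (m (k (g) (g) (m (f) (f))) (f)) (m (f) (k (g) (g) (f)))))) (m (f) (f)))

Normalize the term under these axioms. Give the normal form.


1. (k (g) (s (f) (h (m (m (k (g) (g) (m (f) (f))) (f)) (m (f) (k (g) (g) (f)))))) (m (f) (f)))  →  (k (g) (s (f) (h (m (k (g) (g) (m (f) (f))) (m (f) (k (g) (g) (f)))))) (m (f) (f)))
2. (k (g) (s (f) (h (m (k (g) (g) (m (f) (f))) (m (f) (k (g) (g) (f)))))) (m (f) (f)))  →  (k (g) (s (f) (h (m (k (g) (g) (f)) (m (f) (k (g) (g) (f)))))) (m (f) (f)))
3. (k (g) (s (f) (h (m (k (g) (g) (f)) (m (f) (k (g) (g) (f)))))) (m (f) (f)))  →  (k (g) (s (f) (h (m (k (g) (g) (f)) (k (g) (g) (f))))) (m (f) (f)))
4. (k (g) (s (f) (h (m (k (g) (g) (f)) (k (g) (g) (f))))) (m (f) (f)))  →  (k (g) (s (f) (h (m (k (g) (g) (f)) (k (g) (g) (f))))) (f))

normal form = (k (g) (s (f) (h (m (k (g) (g) (f)) (k (g) (g) (f))))) (f))


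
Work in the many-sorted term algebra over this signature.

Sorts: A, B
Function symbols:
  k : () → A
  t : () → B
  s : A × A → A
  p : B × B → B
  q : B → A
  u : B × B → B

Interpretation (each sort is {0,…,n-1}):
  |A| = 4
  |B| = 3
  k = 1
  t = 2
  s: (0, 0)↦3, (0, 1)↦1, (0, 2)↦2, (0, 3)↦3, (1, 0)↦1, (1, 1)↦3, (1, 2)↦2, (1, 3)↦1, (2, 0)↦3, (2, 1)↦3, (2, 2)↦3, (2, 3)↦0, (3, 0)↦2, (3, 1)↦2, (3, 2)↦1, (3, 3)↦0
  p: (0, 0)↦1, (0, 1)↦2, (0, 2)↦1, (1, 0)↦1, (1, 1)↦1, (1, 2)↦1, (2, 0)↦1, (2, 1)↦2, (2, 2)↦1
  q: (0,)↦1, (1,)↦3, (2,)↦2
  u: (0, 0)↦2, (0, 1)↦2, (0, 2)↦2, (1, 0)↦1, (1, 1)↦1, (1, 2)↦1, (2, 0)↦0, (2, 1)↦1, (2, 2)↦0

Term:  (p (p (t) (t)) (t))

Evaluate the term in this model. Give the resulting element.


value = 1

  t = 2
  t = 2
  (p (t) (t)) = p(2, 2) = 1
  t = 2
  (p (p (t) (t)) (t)) = p(1, 2) = 1


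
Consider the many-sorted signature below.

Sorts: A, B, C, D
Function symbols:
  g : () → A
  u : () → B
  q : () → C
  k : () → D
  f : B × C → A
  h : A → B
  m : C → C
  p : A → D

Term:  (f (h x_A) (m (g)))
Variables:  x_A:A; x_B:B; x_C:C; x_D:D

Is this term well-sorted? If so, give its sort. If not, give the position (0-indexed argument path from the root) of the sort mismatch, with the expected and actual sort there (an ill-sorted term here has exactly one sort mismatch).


    x_A : A
  (h x_A) : B
    (g) : A
  (m (g)) : ✗ arg 0 at [1, 0] has sort A, expected C

ill-sorted at position [1, 0]: expected C, got A


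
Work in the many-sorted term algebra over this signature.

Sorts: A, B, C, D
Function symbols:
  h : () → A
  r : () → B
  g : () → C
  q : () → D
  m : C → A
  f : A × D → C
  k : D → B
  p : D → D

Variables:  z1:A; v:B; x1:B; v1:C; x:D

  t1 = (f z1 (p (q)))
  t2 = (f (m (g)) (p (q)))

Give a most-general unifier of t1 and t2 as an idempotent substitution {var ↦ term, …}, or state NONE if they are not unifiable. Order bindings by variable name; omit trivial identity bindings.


{z1 ↦ (m (g))}


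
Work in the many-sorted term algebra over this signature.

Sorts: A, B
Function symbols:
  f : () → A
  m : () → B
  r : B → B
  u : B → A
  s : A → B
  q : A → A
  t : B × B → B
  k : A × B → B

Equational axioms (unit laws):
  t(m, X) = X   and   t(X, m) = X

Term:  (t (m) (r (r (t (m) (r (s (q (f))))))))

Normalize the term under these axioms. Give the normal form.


normal form = (r (r (r (s (q (f))))))

1. (t (m) (r (r (t (m) (r (s (q (f))))))))  →  (r (r (t (m) (r (s (q (f)))))))
2. (r (r (t (m) (r (s (q (f)))))))  →  (r (r (r (s (q (f))))))


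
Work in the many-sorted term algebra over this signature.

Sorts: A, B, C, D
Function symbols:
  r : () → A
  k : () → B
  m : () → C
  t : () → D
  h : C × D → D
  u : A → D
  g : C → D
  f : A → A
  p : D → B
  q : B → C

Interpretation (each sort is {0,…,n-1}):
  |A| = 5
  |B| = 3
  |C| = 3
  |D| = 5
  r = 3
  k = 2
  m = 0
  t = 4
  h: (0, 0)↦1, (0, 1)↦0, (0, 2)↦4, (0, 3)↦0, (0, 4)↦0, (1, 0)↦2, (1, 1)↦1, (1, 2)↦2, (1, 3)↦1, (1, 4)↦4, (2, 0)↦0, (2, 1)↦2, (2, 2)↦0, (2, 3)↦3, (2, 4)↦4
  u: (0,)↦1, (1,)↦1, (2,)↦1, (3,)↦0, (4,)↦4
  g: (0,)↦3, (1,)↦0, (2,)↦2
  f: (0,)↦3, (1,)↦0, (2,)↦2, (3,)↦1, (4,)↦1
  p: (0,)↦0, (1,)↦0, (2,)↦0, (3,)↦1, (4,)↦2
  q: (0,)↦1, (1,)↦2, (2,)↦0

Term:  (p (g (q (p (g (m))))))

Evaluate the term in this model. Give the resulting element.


value = 0

  m = 0
  (g (m)) = g(0,) = 3
  (p (g (m))) = p(3,) = 1
  (q (p (g (m)))) = q(1,) = 2
  (g (q (p (g (m))))) = g(2,) = 2
  (p (g (q (p (g (m)))))) = p(2,) = 0


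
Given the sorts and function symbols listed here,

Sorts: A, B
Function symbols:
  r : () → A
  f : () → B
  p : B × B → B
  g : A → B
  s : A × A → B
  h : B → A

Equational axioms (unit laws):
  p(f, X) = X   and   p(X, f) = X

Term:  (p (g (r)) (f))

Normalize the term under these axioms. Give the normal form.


normal form = (g (r))

1. (p (g (r)) (f))  →  (g (r))


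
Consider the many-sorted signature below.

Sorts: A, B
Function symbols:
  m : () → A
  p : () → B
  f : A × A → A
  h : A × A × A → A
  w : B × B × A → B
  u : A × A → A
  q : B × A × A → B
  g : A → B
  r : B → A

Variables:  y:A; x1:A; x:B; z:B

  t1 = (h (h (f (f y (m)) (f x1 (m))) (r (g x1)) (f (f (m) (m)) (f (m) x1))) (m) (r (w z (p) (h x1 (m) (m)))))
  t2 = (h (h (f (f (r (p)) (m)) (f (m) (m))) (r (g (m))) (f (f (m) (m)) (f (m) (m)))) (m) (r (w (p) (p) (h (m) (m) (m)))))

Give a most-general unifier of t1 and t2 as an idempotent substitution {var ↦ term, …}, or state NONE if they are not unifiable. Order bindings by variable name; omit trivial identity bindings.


{x1 ↦ (m), y ↦ (r (p)), z ↦ (p)}


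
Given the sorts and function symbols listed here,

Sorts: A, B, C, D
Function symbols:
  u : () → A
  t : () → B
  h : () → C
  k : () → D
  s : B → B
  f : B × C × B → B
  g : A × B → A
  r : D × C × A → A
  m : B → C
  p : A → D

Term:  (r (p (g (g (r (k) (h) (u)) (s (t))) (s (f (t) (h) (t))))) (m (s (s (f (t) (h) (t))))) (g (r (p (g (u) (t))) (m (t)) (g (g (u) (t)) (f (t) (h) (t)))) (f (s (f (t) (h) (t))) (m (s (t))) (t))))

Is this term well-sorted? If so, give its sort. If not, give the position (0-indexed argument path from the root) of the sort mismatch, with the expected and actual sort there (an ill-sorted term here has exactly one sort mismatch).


          (k) : D
          (h) : C
          (u) : A
        (r (k) (h) (u)) : A
          (t) : B
        (s (t)) : B
      (g (r (k) (h) (u)) (s (t))) : A
          (t) : B
          (h) : C
          (t) : B
        (f (t) (h) (t)) : B
      (s (f (t) (h) (t))) : B
    (g (g (r (k) (h) (u)) (s (t))) (s (f (t) (h) (t)))) : A
  (p (g (g (r (k) (h) (u)) (s (t))) (s (f (t) (h) (t))))) : D
          (t) : B
          (h) : C
          (t) : B
        (f (t) (h) (t)) : B
      (s (f (t) (h) (t))) : B
    (s (s (f (t) (h) (t)))) : B
  (m (s (s (f (t) (h) (t))))) : C
          (u) : A
          (t) : B
        (g (u) (t)) : A
      (p (g (u) (t))) : D
        (t) : B
      (m (t)) : C
          (u) : A
          (t) : B
        (g (u) (t)) : A
          (t) : B
          (h) : C
          (t) : B
        (f (t) (h) (t)) : B
      (g (g (u) (t)) (f (t) (h) (t))) : A
    (r (p (g (u) (t))) (m (t)) (g (g (u) (t)) (f (t) (h) (t)))) : A
          (t) : B
          (h) : C
          (t) : B
        (f (t) (h) (t)) : B
      (s (f (t) (h) (t))) : B
          (t) : B
        (s (t)) : B
      (m (s (t))) : C
      (t) : B
    (f (s (f (t) (h) (t))) (m (s (t))) (t)) : B
  (g (r (p (g (u) (t))) (m (t)) (g (g (u) (t)) (f (t) (h) (t)))) (f (s (f (t) (h) (t))) (m (s (t))) (t))) : A
(r (p (g (g (r (k) (h) (u)) (s (t))) (s (f (t) (h) (t))))) (m (s (s (f (t) (h) (t))))) (g (r (p (g (u) (t))) (m (t)) (g (g (u) (t)) (f (t) (h) (t)))) (f (s (f (t) (h) (t))) (m (s (t))) (t)))) : A

well-sorted; sort = A


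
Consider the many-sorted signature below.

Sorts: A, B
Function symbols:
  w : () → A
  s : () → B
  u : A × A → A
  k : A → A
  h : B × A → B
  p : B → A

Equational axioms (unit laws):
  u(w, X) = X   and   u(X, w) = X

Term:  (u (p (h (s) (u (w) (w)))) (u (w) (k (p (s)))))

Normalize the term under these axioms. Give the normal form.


normal form = (u (p (h (s) (w))) (k (p (s))))

1. (u (p (h (s) (u (w) (w)))) (u (w) (k (p (s)))))  →  (u (p (h (s) (w))) (u (w) (k (p (s)))))
2. (u (p (h (s) (w))) (u (w) (k (p (s)))))  →  (u (p (h (s) (w))) (k (p (s))))


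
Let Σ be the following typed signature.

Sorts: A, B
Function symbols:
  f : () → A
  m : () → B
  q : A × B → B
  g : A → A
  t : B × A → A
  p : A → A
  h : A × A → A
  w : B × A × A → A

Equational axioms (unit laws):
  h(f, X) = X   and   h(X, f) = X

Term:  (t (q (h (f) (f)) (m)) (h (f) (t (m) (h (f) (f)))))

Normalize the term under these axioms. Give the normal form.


1. (t (q (h (f) (f)) (m)) (h (f) (t (m) (h (f) (f)))))  →  (t (q (f) (m)) (h (f) (t (m) (h (f) (f)))))
2. (t (q (f) (m)) (h (f) (t (m) (h (f) (f)))))  →  (t (q (f) (m)) (t (m) (h (f) (f))))
3. (t (q (f) (m)) (t (m) (h (f) (f))))  →  (t (q (f) (m)) (t (m) (f)))

normal form = (t (q (f) (m)) (t (m) (f)))


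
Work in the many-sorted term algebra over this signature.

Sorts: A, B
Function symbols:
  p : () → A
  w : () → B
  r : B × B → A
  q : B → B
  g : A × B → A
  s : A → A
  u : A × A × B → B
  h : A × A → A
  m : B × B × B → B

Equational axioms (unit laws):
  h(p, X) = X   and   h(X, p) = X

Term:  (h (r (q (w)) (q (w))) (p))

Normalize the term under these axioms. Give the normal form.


1. (h (r (q (w)) (q (w))) (p))  →  (r (q (w)) (q (w)))

normal form = (r (q (w)) (q (w)))


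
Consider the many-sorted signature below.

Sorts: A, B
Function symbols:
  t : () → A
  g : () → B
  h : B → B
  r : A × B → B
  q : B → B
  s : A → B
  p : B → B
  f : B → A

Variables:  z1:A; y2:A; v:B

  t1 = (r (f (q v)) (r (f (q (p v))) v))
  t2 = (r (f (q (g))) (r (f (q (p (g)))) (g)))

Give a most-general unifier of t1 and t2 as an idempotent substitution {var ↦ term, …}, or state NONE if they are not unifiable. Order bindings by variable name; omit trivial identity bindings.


{v ↦ (g)}


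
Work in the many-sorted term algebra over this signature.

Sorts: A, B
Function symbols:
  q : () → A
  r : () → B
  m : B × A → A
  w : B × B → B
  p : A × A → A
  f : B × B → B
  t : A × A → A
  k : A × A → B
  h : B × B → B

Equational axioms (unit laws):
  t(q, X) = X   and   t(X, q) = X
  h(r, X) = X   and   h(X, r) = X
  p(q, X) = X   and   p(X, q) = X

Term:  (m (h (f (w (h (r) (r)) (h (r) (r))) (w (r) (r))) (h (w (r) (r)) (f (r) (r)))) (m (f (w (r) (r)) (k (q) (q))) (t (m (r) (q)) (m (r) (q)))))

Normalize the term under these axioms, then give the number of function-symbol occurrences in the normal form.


size = 31

1. (m (h (f (w (h (r) (r)) (h (r) (r))) (w (r) (r))) (h (w (r) (r)) (f (r) (r)))) (m (f (w (r) (r)) (k (q) (q))) (t (m (r) (q)) (m (r) (q)))))  →  (m (h (f (w (r) (h (r) (r))) (w (r) (r))) (h (w (r) (r)) (f (r) (r)))) (m (f (w (r) (r)) (k (q) (q))) (t (m (r) (q)) (m (r) (q)))))
2. (m (h (f (w (r) (h (r) (r))) (w (r) (r))) (h (w (r) (r)) (f (r) (r)))) (m (f (w (r) (r)) (k (q) (q))) (t (m (r) (q)) (m (r) (q)))))  →  (m (h (f (w (r) (r)) (w (r) (r))) (h (w (r) (r)) (f (r) (r)))) (m (f (w (r) (r)) (k (q) (q))) (t (m (r) (q)) (m (r) (q)))))
normal form: (m (h (f (w (r) (r)) (w (r) (r))) (h (w (r) (r)) (f (r) (r)))) (m (f (w (r) (r)) (k (q) (q))) (t (m (r) (q)) (m (r) (q)))))


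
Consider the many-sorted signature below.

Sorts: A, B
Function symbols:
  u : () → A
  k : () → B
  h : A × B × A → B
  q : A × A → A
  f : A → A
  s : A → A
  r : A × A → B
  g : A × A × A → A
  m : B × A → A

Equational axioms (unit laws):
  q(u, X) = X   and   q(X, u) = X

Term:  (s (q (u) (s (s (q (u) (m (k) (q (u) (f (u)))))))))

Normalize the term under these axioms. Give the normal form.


normal form = (s (s (s (m (k) (f (u))))))

1. (s (q (u) (s (s (q (u) (m (k) (q (u) (f (u)))))))))  →  (s (s (s (q (u) (m (k) (q (u) (f (u))))))))
2. (s (s (s (q (u) (m (k) (q (u) (f (u))))))))  →  (s (s (s (m (k) (q (u) (f (u)))))))
3. (s (s (s (m (k) (q (u) (f (u)))))))  →  (s (s (s (m (k) (f (u))))))


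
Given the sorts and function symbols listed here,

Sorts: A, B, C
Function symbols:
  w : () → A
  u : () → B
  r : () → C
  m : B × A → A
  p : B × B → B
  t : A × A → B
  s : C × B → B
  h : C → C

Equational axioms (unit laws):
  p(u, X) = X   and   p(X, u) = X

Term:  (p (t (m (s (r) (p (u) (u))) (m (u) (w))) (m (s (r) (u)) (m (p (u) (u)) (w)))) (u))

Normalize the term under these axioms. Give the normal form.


1. (p (t (m (s (r) (p (u) (u))) (m (u) (w))) (m (s (r) (u)) (m (p (u) (u)) (w)))) (u))  →  (t (m (s (r) (p (u) (u))) (m (u) (w))) (m (s (r) (u)) (m (p (u) (u)) (w))))
2. (t (m (s (r) (p (u) (u))) (m (u) (w))) (m (s (r) (u)) (m (p (u) (u)) (w))))  →  (t (m (s (r) (u)) (m (u) (w))) (m (s (r) (u)) (m (p (u) (u)) (w))))
3. (t (m (s (r) (u)) (m (u) (w))) (m (s (r) (u)) (m (p (u) (u)) (w))))  →  (t (m (s (r) (u)) (m (u) (w))) (m (s (r) (u)) (m (u) (w))))

normal form = (t (m (s (r) (u)) (m (u) (w))) (m (s (r) (u)) (m (u) (w))))


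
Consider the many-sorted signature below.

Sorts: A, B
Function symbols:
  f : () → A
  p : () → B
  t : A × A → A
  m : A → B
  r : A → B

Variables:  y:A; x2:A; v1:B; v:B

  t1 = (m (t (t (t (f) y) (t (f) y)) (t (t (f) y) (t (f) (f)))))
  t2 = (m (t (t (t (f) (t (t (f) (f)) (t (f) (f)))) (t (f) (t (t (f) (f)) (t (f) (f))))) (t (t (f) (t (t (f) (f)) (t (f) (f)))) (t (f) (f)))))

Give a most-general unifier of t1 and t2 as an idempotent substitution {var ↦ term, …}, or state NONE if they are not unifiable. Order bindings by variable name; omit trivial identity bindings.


{y ↦ (t (t (f) (f)) (t (f) (f)))}


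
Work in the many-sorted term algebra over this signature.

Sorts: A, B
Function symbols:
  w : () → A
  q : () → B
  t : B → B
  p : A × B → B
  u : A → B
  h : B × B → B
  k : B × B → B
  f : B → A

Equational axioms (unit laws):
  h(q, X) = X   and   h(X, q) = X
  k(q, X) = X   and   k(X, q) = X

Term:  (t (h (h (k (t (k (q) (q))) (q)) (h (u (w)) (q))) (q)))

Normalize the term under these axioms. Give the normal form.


1. (t (h (h (k (t (k (q) (q))) (q)) (h (u (w)) (q))) (q)))  →  (t (h (k (t (k (q) (q))) (q)) (h (u (w)) (q))))
2. (t (h (k (t (k (q) (q))) (q)) (h (u (w)) (q))))  →  (t (h (t (k (q) (q))) (h (u (w)) (q))))
3. (t (h (t (k (q) (q))) (h (u (w)) (q))))  →  (t (h (t (q)) (h (u (w)) (q))))
4. (t (h (t (q)) (h (u (w)) (q))))  →  (t (h (t (q)) (u (w))))

normal form = (t (h (t (q)) (u (w))))


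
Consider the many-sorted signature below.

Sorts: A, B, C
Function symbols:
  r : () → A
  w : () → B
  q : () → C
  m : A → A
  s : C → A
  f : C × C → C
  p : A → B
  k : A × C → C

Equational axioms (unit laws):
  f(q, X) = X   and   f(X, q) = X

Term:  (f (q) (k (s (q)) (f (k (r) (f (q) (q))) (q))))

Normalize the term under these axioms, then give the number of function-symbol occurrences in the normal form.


size = 6

1. (f (q) (k (s (q)) (f (k (r) (f (q) (q))) (q))))  →  (k (s (q)) (f (k (r) (f (q) (q))) (q)))
2. (k (s (q)) (f (k (r) (f (q) (q))) (q)))  →  (k (s (q)) (k (r) (f (q) (q))))
3. (k (s (q)) (k (r) (f (q) (q))))  →  (k (s (q)) (k (r) (q)))
normal form: (k (s (q)) (k (r) (q)))


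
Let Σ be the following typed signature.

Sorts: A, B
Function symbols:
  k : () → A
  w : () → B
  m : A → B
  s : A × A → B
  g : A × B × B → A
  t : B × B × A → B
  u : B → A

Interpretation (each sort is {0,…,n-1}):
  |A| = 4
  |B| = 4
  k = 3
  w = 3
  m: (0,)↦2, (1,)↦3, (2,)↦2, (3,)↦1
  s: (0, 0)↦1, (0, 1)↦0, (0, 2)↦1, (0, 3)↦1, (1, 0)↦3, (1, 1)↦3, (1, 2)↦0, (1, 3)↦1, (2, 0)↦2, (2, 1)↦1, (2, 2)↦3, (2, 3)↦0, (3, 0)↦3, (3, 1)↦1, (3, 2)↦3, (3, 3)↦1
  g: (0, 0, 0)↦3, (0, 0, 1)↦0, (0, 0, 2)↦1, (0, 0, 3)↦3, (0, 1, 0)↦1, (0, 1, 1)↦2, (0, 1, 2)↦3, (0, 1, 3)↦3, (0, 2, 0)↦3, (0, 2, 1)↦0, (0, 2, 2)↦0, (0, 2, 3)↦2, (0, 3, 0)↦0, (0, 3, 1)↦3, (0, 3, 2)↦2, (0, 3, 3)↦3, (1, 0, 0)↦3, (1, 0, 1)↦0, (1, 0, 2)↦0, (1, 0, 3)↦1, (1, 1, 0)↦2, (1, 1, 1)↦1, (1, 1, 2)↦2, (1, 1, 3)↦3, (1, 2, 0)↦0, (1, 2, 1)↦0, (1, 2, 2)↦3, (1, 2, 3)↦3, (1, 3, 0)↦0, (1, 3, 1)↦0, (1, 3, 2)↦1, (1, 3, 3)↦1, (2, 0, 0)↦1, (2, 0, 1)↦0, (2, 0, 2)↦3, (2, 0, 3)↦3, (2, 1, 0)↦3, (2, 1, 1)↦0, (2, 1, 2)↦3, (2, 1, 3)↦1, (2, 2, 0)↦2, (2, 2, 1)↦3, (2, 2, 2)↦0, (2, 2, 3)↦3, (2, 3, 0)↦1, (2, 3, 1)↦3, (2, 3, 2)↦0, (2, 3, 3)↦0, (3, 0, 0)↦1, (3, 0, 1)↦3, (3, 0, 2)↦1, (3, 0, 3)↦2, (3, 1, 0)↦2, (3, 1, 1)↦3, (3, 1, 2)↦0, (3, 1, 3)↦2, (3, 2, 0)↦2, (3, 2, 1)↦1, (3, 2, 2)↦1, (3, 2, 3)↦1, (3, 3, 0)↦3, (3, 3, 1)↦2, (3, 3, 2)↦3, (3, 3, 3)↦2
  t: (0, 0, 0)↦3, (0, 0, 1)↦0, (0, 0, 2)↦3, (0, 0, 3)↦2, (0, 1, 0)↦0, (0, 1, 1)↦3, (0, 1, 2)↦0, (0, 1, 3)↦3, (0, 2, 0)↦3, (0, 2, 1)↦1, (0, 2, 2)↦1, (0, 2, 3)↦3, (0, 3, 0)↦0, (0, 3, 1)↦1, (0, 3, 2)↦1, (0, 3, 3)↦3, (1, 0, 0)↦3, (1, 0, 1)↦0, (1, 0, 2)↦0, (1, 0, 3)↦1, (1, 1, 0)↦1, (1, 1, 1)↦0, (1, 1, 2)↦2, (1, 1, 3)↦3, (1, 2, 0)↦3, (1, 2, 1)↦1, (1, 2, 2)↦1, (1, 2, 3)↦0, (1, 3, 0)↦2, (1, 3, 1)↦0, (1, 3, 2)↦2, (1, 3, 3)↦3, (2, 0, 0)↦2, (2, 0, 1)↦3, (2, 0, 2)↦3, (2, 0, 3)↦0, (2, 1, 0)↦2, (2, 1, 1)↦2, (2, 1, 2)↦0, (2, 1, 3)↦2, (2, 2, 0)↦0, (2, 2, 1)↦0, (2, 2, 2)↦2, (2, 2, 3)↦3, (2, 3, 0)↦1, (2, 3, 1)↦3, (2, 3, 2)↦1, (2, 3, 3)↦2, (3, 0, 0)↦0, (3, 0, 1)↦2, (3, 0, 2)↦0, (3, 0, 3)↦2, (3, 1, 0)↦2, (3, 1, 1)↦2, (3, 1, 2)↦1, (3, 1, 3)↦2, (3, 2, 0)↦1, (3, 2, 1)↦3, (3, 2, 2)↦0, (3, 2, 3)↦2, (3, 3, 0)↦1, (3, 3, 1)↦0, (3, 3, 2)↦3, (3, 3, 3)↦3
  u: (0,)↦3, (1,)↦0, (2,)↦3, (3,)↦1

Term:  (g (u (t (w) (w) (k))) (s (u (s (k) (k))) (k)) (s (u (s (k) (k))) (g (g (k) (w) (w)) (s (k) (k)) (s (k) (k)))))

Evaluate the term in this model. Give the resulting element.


  w = 3
  w = 3
  k = 3
  (t (w) (w) (k)) = t(3, 3, 3) = 3
  (u (t (w) (w) (k))) = u(3,) = 1
  k = 3
  k = 3
  (s (k) (k)) = s(3, 3) = 1
  (u (s (k) (k))) = u(1,) = 0
  k = 3
  (s (u (s (k) (k))) (k)) = s(0, 3) = 1
  k = 3
  k = 3
  (s (k) (k)) = s(3, 3) = 1
  (u (s (k) (k))) = u(1,) = 0
  k = 3
  w = 3
  w = 3
  (g (k) (w) (w)) = g(3, 3, 3) = 2
  k = 3
  k = 3
  (s (k) (k)) = s(3, 3) = 1
  k = 3
  k = 3
  (s (k) (k)) = s(3, 3) = 1
  (g (g (k) (w) (w)) (s (k) (k)) (s (k) (k))) = g(2, 1, 1) = 0
  (s (u (s (k) (k))) (g (g (k) (w) (w)) (s (k) (k)) (s (k) (k)))) = s(0, 0) = 1
  (g (u (t (w) (w) (k))) (s (u (s (k) (k))) (k)) (s (u (s (k) (k))) (g (g (k) (w) (w)) (s (k) (k)) (s (k) (k))))) = g(1, 1, 1) = 1

value = 1


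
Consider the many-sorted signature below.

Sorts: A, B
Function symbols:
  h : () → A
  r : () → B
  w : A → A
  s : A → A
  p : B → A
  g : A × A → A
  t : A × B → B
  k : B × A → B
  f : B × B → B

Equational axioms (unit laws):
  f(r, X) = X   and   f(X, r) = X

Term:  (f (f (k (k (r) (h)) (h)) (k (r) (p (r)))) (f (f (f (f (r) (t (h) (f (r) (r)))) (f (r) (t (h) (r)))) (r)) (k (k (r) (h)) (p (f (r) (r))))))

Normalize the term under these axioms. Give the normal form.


normal form = (f (f (k (k (r) (h)) (h)) (k (r) (p (r)))) (f (f (t (h) (r)) (t (h) (r))) (k (k (r) (h)) (p (r)))))

1. (f (f (k (k (r) (h)) (h)) (k (r) (p (r)))) (f (f (f (f (r) (t (h) (f (r) (r)))) (f (r) (t (h) (r)))) (r)) (k (k (r) (h)) (p (f (r) (r))))))  →  (f (f (k (k (r) (h)) (h)) (k (r) (p (r)))) (f (f (f (r) (t (h) (f (r) (r)))) (f (r) (t (h) (r)))) (k (k (r) (h)) (p (f (r) (r))))))
2. (f (f (k (k (r) (h)) (h)) (k (r) (p (r)))) (f (f (f (r) (t (h) (f (r) (r)))) (f (r) (t (h) (r)))) (k (k (r) (h)) (p (f (r) (r))))))  →  (f (f (k (k (r) (h)) (h)) (k (r) (p (r)))) (f (f (t (h) (f (r) (r))) (f (r) (t (h) (r)))) (k (k (r) (h)) (p (f (r) (r))))))
3. (f (f (k (k (r) (h)) (h)) (k (r) (p (r)))) (f (f (t (h) (f (r) (r))) (f (r) (t (h) (r)))) (k (k (r) (h)) (p (f (r) (r))))))  →  (f (f (k (k (r) (h)) (h)) (k (r) (p (r)))) (f (f (t (h) (r)) (f (r) (t (h) (r)))) (k (k (r) (h)) (p (f (r) (r))))))
4. (f (f (k (k (r) (h)) (h)) (k (r) (p (r)))) (f (f (t (h) (r)) (f (r) (t (h) (r)))) (k (k (r) (h)) (p (f (r) (r))))))  →  (f (f (k (k (r) (h)) (h)) (k (r) (p (r)))) (f (f (t (h) (r)) (t (h) (r))) (k (k (r) (h)) (p (f (r) (r))))))
5. (f (f (k (k (r) (h)) (h)) (k (r) (p (r)))) (f (f (t (h) (r)) (t (h) (r))) (k (k (r) (h)) (p (f (r) (r))))))  →  (f (f (k (k (r) (h)) (h)) (k (r) (p (r)))) (f (f (t (h) (r)) (t (h) (r))) (k (k (r) (h)) (p (r)))))
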